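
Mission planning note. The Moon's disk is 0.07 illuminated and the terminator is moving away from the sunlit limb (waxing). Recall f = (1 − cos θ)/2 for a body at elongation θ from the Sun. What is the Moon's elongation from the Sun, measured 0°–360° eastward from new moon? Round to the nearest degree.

31°

From f = (1 − cos θ)/2: cos θ = 1 − 2×0.07 = 0.860; arccos → 30.7°.
Before full moon the principal value applies: θ = 30.7°.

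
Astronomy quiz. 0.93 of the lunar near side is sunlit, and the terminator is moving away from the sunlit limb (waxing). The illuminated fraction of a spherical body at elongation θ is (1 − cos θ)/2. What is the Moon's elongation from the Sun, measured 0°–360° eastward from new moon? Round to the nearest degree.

Invert f = (1 − cos θ)/2 to get cos θ = 1 − 2(0.93) = -0.860, hence θ₀ = arccos -0.860 = 149.3°.
Waxing ⇒ before full, so θ = 149.3°.

149°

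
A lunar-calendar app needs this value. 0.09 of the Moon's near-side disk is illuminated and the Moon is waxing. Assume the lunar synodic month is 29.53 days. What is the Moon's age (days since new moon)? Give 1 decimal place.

From f = (1 − cos θ)/2: cos θ = 1 − 2×0.09 = 0.820; arccos → 34.9°.
Before full moon the principal value applies: θ = 34.9°.
Age = 29.53 × 34.9°/360° ≈ 2.86 days.

2.9 days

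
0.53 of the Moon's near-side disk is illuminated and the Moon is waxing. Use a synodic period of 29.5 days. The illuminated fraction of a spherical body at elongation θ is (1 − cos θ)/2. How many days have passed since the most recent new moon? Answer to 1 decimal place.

7.7 days

Invert f = (1 − cos θ)/2 to get cos θ = 1 − 2(0.53) = -0.060, hence θ₀ = arccos -0.060 = 93.4°.
Before full moon the principal value applies: θ = 93.4°.
At 360°/29.5 d per day, 93.4° corresponds to 7.66 days.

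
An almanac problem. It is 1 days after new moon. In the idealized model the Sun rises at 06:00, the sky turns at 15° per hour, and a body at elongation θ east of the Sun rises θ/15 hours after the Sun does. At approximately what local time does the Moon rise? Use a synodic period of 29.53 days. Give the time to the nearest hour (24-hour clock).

Elongation θ = 360° × 1/29.53 ≈ 12.2°.
Delay after the Sun = 12.2° / (15°/h) ≈ 0.81 h.
06:00 + 0.81 h ≈ 06:49 → 07:00 to the nearest hour.

07:00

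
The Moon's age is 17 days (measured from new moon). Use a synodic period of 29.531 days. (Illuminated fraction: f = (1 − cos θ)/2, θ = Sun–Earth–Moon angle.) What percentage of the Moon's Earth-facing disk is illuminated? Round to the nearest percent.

The Moon has covered 17/29.531 of its cycle, so θ ≈ 360° × 17/29.531 = 207.2°.
With cos θ = (-0.889), the lit fraction is (1 − (-0.889))/2 ≈ 0.945, so 94%.

94%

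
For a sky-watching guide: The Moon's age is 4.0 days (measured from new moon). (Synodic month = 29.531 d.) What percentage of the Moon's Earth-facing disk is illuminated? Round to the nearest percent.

17%

Phase angle: θ = 360°·(4.0 d)/(29.531 d) = 48.8°.
With cos θ = 0.659, the lit fraction is (1 − 0.659)/2 ≈ 0.170, so 17%.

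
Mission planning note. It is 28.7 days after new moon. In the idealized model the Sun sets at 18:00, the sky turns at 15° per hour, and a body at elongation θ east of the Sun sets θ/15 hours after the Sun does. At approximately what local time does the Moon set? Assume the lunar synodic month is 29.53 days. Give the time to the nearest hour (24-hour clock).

The Moon has covered 28.7/29.53 of its cycle, so θ ≈ 360° × 28.7/29.53 = 349.9°.
The Moon trails the Sun by θ/15 = 349.9/15 ≈ 23.33 hours.
18:00 + 23.33 h ≈ 17:20 → 17:00 to the nearest hour.

17:00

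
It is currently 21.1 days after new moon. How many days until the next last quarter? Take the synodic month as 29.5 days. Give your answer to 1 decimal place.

1.0 days

Last quarter is 0.75 of the way through the cycle: age 0.75 × 29.5 = 22.125 d.
So 1.025 days remain (22.125 − 21.1).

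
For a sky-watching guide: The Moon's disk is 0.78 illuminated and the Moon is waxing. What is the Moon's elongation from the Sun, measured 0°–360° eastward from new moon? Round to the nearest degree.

124°

cos θ = 1 − 2f = -0.560, giving a principal value of 124.1°.
The Moon is waxing (0°–180°), so θ = 124.1° directly.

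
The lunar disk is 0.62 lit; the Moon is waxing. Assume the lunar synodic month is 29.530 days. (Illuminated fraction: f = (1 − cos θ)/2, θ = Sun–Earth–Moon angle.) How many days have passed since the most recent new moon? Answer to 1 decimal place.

From f = (1 − cos θ)/2: cos θ = 1 − 2×0.62 = -0.240; arccos → 103.9°.
Before full moon the principal value applies: θ = 103.9°.
Age = 29.530 × 103.9°/360° ≈ 8.52 days.

8.5 days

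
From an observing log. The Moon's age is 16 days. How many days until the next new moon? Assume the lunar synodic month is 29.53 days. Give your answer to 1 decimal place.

One full lunation from the last new moon is 29.53 d; remaining = 29.53 − 16 = 13.530 d.

13.5 days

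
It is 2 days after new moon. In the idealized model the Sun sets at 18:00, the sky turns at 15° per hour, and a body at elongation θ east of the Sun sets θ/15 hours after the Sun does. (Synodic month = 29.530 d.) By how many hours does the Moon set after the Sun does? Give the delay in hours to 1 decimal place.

1.6 h

Elongation θ = 360° × 2/29.530 ≈ 24.4°.
The Moon trails the Sun by θ/15 = 24.4/15 ≈ 1.63 hours.
So the Moon sets 1.63 h after the Sun.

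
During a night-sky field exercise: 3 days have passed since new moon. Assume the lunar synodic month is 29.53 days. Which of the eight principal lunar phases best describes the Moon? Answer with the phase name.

At 3/29.53 of the cycle, θ ≈ 37° — the waxing crescent range.

waxing crescent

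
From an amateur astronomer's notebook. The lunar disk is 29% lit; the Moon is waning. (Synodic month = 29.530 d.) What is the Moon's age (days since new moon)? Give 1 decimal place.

24.2 days

Invert f = (1 − cos θ)/2 to get cos θ = 1 − 2(0.29) = 0.420, hence θ₀ = arccos 0.420 = 65.2°.
Since the Moon is past full (waning), take the reflex angle: θ = 360° − 65.2° = 294.8°.
That fraction of the synodic month is 294.8/360 × 29.530 d ≈ 24.18 d.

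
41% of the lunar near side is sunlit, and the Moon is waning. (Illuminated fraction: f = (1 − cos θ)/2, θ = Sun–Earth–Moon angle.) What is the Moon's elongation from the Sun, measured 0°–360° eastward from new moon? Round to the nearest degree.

280°

Invert f = (1 − cos θ)/2 to get cos θ = 1 − 2(0.41) = 0.180, hence θ₀ = arccos 0.180 = 79.6°.
A waning Moon lies in 180°–360°, so θ = 360° − 79.6° = 280.4°.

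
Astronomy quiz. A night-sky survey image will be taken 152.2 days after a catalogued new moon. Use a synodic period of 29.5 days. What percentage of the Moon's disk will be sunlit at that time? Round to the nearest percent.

23%

Reduce mod P: 152.2 − 5×29.5 = 4.70 d into the current lunation.
The Moon has covered 4.70/29.5 of its cycle, so θ ≈ 360° × 4.70/29.5 = 57.4°.
With cos θ = 0.539, the lit fraction is (1 − 0.539)/2 ≈ 0.230, so 23%.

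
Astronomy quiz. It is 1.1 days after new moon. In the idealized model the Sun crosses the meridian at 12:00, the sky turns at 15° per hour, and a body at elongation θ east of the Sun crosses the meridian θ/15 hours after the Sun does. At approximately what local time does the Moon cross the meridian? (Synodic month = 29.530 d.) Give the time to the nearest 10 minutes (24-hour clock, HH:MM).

12:50

Phase angle: θ = 360°·(1.1 d)/(29.530 d) = 13.4°.
The Moon trails the Sun by θ/15 = 13.4/15 ≈ 0.89 hours.
12:00 + 0.894 h ≈ 12:54 → 12:50 to the nearest ten minutes.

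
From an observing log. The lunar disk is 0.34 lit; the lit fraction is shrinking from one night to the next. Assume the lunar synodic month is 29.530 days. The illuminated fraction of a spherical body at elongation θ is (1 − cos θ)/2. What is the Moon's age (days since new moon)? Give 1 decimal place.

cos θ = 1 − 2f = 0.320, giving a principal value of 71.3°.
Waning ⇒ past full, so θ = 360° − 71.3° = 288.7°.
Age = 29.530 × 288.7°/360° ≈ 23.68 days.

23.7 days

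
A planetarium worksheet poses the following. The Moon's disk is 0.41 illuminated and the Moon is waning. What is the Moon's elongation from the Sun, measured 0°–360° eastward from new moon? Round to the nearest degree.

cos θ = 1 − 2f = 0.180, giving a principal value of 79.6°.
A waning Moon lies in 180°–360°, so θ = 360° − 79.6° = 280.4°.

280°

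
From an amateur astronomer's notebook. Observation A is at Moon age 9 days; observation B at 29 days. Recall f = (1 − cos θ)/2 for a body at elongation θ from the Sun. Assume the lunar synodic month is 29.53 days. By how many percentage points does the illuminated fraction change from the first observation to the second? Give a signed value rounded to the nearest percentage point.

-67 pp

First observation: θ = 360°·9/29.53 = 109.7°, so f = 0.669.
Second observation: θ = 353.5°, f = 0.003.
Δf = 0.003 − 0.669 = -0.666, i.e. -67 pp.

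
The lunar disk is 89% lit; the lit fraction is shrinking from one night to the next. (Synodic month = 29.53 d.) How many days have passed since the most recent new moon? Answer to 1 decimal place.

Invert f = (1 − cos θ)/2 to get cos θ = 1 − 2(0.89) = -0.780, hence θ₀ = arccos -0.780 = 141.3°.
A waning Moon lies in 180°–360°, so θ = 360° − 141.3° = 218.7°.
Age = 29.53 × 218.7°/360° ≈ 17.94 days.

17.9 days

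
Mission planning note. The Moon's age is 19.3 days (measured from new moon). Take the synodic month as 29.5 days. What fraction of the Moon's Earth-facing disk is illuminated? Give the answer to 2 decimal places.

Elongation θ = 360° × 19.3/29.5 ≈ 235.5°.
Illuminated fraction = (1 − cos 235.5°)/2 = (1 − (-0.566))/2 ≈ 0.783.

0.78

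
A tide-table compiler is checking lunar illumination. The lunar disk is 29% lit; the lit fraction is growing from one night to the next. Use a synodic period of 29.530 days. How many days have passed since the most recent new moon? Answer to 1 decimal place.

5.3 days

cos θ = 1 − 2f = 0.420, giving a principal value of 65.2°.
Before full moon the principal value applies: θ = 65.2°.
Age = 29.530 × 65.2°/360° ≈ 5.35 days.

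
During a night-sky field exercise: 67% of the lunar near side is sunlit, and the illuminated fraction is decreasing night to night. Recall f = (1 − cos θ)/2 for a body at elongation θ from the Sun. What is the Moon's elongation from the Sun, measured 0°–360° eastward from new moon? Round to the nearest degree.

cos θ = 1 − 2f = -0.340, giving a principal value of 109.9°.
A waning Moon lies in 180°–360°, so θ = 360° − 109.9° = 250.1°.

250°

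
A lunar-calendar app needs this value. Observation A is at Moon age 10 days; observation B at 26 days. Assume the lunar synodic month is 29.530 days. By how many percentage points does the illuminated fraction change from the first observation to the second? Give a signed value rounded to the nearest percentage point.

-63 percentage points

θ₁ = 360° × 10/29.530 = 121.9°, f₁ = (1 − cos θ₁)/2 = 0.764.
θ₂ = 360° × 26/29.530 = 317.0°, f₂ = (1 − cos θ₂)/2 = 0.135.
Change = f₂ − f₁ = -0.630 → -63 percentage points.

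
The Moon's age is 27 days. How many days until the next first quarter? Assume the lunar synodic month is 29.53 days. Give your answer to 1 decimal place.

First quarter occurs at elongation 90°, i.e. at age 29.53 × 90/360 = 7.383 d.
This lunation's first quarter (7.383 d) has passed, so add one period: 36.913 − 27 = 9.913 days.

9.9 days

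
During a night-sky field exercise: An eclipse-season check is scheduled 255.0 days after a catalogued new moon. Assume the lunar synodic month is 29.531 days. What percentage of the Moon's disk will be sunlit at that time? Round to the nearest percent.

83%

255.0/29.531 = 8.635 lunations, so 8 complete cycles and 18.75 d into the next.
Phase angle: θ = 360°·(18.75 d)/(29.531 d) = 228.6°.
Illuminated fraction = (1 − cos 228.6°)/2 = (1 − (-0.661))/2 ≈ 0.831, so 83%.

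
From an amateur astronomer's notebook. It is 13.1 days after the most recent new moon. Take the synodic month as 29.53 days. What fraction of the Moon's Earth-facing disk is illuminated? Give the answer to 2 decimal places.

Phase angle: θ = 360°·(13.1 d)/(29.53 d) = 159.7°.
cos 159.7° = (-0.938), so f = (1 − (-0.938))/2 = 0.969.

0.97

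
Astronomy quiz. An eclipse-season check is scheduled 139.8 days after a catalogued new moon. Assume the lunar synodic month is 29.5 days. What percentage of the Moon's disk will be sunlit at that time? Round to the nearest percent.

139.8/29.5 = 4.739 lunations, so 4 complete cycles and 21.80 d into the next.
The Moon has covered 21.80/29.5 of its cycle, so θ ≈ 360° × 21.80/29.5 = 266.0°.
Illuminated fraction = (1 − cos 266.0°)/2 = (1 − (-0.069))/2 ≈ 0.535, so 53%.

53%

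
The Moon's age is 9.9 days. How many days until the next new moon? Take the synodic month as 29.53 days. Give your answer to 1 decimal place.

19.6 days

One full lunation from the last new moon is 29.53 d; remaining = 29.53 − 9.9 = 19.630 d.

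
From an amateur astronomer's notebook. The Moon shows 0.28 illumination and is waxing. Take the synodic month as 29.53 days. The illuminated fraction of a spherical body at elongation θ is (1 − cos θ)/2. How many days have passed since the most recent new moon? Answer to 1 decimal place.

cos θ = 1 − 2f = 0.440, giving a principal value of 63.9°.
Before full moon the principal value applies: θ = 63.9°.
Age = 29.53 × 63.9°/360° ≈ 5.24 days.

5.2 days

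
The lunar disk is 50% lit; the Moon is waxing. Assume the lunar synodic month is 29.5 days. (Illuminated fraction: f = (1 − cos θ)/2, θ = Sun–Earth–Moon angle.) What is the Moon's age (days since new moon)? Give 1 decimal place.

7.4 days

From f = (1 − cos θ)/2: cos θ = 1 − 2×0.50 = 0.000; arccos → 90.0°.
Waxing ⇒ before full, so θ = 90.0°.
That fraction of the synodic month is 90.0/360 × 29.5 d ≈ 7.38 d.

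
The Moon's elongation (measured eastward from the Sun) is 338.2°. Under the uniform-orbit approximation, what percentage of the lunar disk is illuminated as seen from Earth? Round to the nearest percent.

4%

f = (1 − cos 338.2°)/2 = (1 − 0.928)/2 ≈ 0.036, i.e. 4%.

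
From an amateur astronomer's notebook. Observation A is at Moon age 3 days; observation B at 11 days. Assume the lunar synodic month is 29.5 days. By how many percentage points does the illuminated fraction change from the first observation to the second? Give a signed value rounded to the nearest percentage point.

First observation: θ = 360°·3/29.5 = 36.6°, so f = 0.099.
Second observation: θ = 134.2°, f = 0.849.
Δf = 0.849 − 0.099 = +0.750, i.e. +75 pp.

+75 percentage points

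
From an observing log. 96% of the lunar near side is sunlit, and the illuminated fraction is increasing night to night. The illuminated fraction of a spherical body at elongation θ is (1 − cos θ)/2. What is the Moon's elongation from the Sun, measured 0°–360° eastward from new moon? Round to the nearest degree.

Invert f = (1 − cos θ)/2 to get cos θ = 1 − 2(0.96) = -0.920, hence θ₀ = arccos -0.920 = 156.9°.
The Moon is waxing (0°–180°), so θ = 156.9° directly.

157°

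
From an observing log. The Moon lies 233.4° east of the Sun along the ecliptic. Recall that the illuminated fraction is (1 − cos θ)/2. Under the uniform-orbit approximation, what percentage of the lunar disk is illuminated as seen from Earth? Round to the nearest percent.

f = (1 − cos 233.4°)/2 = (1 − (-0.596))/2 ≈ 0.798, i.e. 80%.

80%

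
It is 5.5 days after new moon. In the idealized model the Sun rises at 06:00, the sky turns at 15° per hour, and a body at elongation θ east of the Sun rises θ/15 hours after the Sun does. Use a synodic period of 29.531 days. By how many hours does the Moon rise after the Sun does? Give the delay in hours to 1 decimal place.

4.5 h

Phase angle: θ = 360°·(5.5 d)/(29.531 d) = 67.0°.
Delay after the Sun = 67.0° / (15°/h) ≈ 4.47 h.
So the Moon rises 4.47 h after the Sun.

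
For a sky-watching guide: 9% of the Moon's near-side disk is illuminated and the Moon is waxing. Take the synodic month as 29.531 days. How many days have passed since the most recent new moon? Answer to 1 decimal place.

2.9 days

From f = (1 − cos θ)/2: cos θ = 1 − 2×0.09 = 0.820; arccos → 34.9°.
Before full moon the principal value applies: θ = 34.9°.
At 360°/29.531 d per day, 34.9° corresponds to 2.86 days.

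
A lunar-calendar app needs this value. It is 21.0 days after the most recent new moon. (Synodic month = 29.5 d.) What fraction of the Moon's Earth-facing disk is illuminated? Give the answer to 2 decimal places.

Phase angle: θ = 360°·(21.0 d)/(29.5 d) = 256.3°.
Illuminated fraction = (1 − cos 256.3°)/2 = (1 − (-0.237))/2 ≈ 0.619.

0.62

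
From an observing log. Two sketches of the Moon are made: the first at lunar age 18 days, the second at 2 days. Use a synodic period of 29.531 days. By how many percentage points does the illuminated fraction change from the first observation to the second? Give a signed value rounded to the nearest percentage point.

First observation: θ = 360°·18/29.531 = 219.4°, so f = 0.886.
Second observation: θ = 24.4°, f = 0.045.
Δf = 0.045 − 0.886 = -0.842, i.e. -84 pp.

-84 pp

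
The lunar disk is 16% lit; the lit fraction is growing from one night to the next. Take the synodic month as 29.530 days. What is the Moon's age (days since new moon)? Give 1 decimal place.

3.9 days

cos θ = 1 − 2f = 0.680, giving a principal value of 47.2°.
Before full moon the principal value applies: θ = 47.2°.
At 360°/29.530 d per day, 47.2° corresponds to 3.87 days.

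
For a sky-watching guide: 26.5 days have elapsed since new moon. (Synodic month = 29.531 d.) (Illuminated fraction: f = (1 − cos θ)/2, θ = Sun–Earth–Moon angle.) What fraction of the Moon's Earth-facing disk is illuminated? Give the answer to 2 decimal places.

0.10

Phase angle: θ = 360°·(26.5 d)/(29.531 d) = 323.1°.
With cos θ = 0.799, the lit fraction is (1 − 0.799)/2 ≈ 0.100.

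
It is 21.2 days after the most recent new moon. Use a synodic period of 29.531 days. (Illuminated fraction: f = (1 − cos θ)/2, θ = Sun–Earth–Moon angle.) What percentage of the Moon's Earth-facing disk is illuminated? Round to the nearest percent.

60%

The Moon has covered 21.2/29.531 of its cycle, so θ ≈ 360° × 21.2/29.531 = 258.4°.
Illuminated fraction = (1 − cos 258.4°)/2 = (1 − (-0.200))/2 ≈ 0.600, so 60%.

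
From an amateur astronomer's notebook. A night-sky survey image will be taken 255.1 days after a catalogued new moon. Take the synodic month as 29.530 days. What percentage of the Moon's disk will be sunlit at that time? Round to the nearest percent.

255.1 d spans 8 complete synodic months (8 × 29.530 = 236.24 d) plus 18.86 d.
The Moon has covered 18.86/29.530 of its cycle, so θ ≈ 360° × 18.86/29.530 = 229.9°.
Illuminated fraction = (1 − cos 229.9°)/2 = (1 − (-0.644))/2 ≈ 0.822, so 82%.

82%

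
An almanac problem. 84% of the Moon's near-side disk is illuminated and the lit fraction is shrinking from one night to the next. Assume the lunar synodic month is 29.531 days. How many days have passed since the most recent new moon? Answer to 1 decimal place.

18.6 days

cos θ = 1 − 2f = -0.680, giving a principal value of 132.8°.
Since the Moon is past full (waning), take the reflex angle: θ = 360° − 132.8° = 227.2°.
Age = 29.531 × 227.2°/360° ≈ 18.63 days.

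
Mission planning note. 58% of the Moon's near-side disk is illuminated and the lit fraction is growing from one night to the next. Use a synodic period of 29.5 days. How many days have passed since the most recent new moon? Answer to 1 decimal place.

From f = (1 − cos θ)/2: cos θ = 1 − 2×0.58 = -0.160; arccos → 99.2°.
Before full moon the principal value applies: θ = 99.2°.
That fraction of the synodic month is 99.2/360 × 29.5 d ≈ 8.13 d.

8.1 days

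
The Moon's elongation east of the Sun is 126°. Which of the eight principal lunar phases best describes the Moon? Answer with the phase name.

waxing gibbous

The waxing gibbous sector spans roughly 112°–158°; 126° falls inside it.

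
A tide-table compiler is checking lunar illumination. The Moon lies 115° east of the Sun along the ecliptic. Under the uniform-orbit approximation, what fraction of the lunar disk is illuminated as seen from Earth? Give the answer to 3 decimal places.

f = (1 − cos 115°)/2 = (1 − (-0.423))/2 ≈ 0.711.

0.711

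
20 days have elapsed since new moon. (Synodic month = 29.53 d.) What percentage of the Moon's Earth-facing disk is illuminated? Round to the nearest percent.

Phase angle: θ = 360°·(20 d)/(29.53 d) = 243.8°.
With cos θ = (-0.441), the lit fraction is (1 − (-0.441))/2 ≈ 0.721, so 72%.

72%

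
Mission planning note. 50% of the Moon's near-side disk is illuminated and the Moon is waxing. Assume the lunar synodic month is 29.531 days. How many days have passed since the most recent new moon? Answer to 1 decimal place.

7.4 days

Invert f = (1 − cos θ)/2 to get cos θ = 1 − 2(0.50) = 0.000, hence θ₀ = arccos 0.000 = 90.0°.
Before full moon the principal value applies: θ = 90.0°.
At 360°/29.531 d per day, 90.0° corresponds to 7.38 days.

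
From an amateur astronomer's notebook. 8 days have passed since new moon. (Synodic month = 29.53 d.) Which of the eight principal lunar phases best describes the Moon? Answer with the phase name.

θ ≈ 360° × 8/29.53 = 98°, which falls in the first quarter sector.

first quarter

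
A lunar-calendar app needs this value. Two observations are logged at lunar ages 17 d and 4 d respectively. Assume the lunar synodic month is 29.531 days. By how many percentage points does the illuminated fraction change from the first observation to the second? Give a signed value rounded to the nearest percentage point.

θ₁ = 360° × 17/29.531 = 207.2°, f₁ = (1 − cos θ₁)/2 = 0.945.
θ₂ = 360° × 4/29.531 = 48.8°, f₂ = (1 − cos θ₂)/2 = 0.170.
Change = f₂ − f₁ = -0.774 → -77 percentage points.

-77 percentage points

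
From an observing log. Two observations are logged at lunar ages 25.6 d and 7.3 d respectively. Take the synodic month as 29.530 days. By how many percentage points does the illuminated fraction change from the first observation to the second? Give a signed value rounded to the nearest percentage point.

θ₁ = 360° × 25.6/29.530 = 312.1°, f₁ = (1 − cos θ₁)/2 = 0.165.
θ₂ = 360° × 7.3/29.530 = 89.0°, f₂ = (1 − cos θ₂)/2 = 0.491.
Change = f₂ − f₁ = +0.326 → +33 percentage points.

+33 percentage points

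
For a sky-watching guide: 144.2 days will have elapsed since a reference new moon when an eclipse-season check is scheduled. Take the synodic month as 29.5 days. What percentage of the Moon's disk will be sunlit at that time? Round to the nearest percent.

144.2/29.5 = 4.888 lunations, so 4 complete cycles and 26.20 d into the next.
Elongation θ = 360° × 26.20/29.5 ≈ 319.7°.
With cos θ = 0.763, the lit fraction is (1 − 0.763)/2 ≈ 0.119, so 12%.

12%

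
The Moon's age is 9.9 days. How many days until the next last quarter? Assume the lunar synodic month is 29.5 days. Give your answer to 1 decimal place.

Last quarter is 0.75 of the way through the cycle: age 0.75 × 29.5 = 22.125 d.
So 12.225 days remain (22.125 − 9.9).

12.2 days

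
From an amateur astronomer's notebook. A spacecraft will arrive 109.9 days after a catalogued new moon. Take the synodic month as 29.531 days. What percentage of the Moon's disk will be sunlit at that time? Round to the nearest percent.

109.9/29.531 = 3.722 lunations, so 3 complete cycles and 21.31 d into the next.
The Moon has covered 21.31/29.531 of its cycle, so θ ≈ 360° × 21.31/29.531 = 259.7°.
cos 259.7° = (-0.178), so f = (1 − (-0.178))/2 = 0.589, so 59%.

59%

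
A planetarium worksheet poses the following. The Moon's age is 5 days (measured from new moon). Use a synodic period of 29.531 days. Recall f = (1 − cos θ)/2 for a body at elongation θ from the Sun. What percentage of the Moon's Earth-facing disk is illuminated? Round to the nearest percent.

Elongation θ = 360° × 5/29.531 ≈ 61.0°.
Illuminated fraction = (1 − cos 61.0°)/2 = (1 − 0.486)/2 ≈ 0.257, so 26%.

26%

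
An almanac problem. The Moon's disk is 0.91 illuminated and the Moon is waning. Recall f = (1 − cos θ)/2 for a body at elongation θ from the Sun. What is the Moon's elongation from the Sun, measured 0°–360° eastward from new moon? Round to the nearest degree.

From f = (1 − cos θ)/2: cos θ = 1 − 2×0.91 = -0.820; arccos → 145.1°.
Waning ⇒ past full, so θ = 360° − 145.1° = 214.9°.

215°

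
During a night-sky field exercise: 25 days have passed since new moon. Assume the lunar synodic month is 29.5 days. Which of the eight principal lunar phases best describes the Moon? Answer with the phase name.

waning crescent

At 25/29.5 of the cycle, θ ≈ 305° — the waning crescent range.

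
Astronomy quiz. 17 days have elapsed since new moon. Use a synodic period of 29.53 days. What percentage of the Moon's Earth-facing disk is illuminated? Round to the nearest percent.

94%

The Moon has covered 17/29.53 of its cycle, so θ ≈ 360° × 17/29.53 = 207.2°.
With cos θ = (-0.889), the lit fraction is (1 − (-0.889))/2 ≈ 0.945, so 94%.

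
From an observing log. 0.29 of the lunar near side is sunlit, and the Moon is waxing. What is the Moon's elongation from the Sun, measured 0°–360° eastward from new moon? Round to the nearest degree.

Invert f = (1 − cos θ)/2 to get cos θ = 1 − 2(0.29) = 0.420, hence θ₀ = arccos 0.420 = 65.2°.
Waxing ⇒ before full, so θ = 65.2°.

65°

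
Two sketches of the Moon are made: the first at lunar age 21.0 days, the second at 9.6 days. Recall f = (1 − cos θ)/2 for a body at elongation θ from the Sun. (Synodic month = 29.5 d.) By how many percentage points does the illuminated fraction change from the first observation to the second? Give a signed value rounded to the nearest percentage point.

First observation: θ = 360°·21.0/29.5 = 256.3°, so f = 0.619.
Second observation: θ = 117.2°, f = 0.728.
Δf = 0.728 − 0.619 = +0.110, i.e. +11 pp.

+11 percentage points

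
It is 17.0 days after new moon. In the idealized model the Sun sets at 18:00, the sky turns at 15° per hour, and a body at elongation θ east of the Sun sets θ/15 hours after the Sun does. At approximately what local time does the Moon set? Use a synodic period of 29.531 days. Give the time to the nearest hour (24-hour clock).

08:00

The Moon has covered 17.0/29.531 of its cycle, so θ ≈ 360° × 17.0/29.531 = 207.2°.
Delay after the Sun = 207.2° / (15°/h) ≈ 13.82 h.
18:00 + 13.82 h ≈ 07:49 → 08:00 to the nearest hour.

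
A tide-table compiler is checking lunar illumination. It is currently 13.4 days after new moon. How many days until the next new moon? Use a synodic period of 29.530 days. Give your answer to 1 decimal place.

16.1 days

One full lunation from the last new moon is 29.530 d; remaining = 29.530 − 13.4 = 16.130 d.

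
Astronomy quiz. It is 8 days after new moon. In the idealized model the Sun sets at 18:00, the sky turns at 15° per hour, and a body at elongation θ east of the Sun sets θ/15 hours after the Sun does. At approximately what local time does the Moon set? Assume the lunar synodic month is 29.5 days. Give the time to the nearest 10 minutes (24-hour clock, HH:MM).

00:30

Elongation θ = 360° × 8/29.5 ≈ 97.6°.
Delay after the Sun = 97.6° / (15°/h) ≈ 6.51 h.
18:00 + 6.508 h ≈ 00:31 → 00:30 to the nearest ten minutes.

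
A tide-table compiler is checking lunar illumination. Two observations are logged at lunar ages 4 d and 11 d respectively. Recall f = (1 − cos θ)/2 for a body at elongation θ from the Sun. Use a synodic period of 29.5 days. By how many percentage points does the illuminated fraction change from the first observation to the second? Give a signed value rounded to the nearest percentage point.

First observation: θ = 360°·4/29.5 = 48.8°, so f = 0.171.
Second observation: θ = 134.2°, f = 0.849.
Δf = 0.849 − 0.171 = +0.678, i.e. +68 pp.

+68 percentage points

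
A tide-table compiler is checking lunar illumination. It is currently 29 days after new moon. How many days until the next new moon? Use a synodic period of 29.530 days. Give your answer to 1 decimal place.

0.5 days

The next new moon completes the synodic month: 29.530 − 29 = 0.530 days.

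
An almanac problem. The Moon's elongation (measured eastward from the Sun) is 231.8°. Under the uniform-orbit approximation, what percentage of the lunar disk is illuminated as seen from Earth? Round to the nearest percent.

cos 231.8° = (-0.618), so f = (1 − (-0.618))/2 = 0.809, i.e. 81%.

81%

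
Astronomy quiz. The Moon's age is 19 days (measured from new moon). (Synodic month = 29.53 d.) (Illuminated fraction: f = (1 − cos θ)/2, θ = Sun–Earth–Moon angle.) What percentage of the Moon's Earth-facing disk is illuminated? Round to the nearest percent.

81%

Elongation θ = 360° × 19/29.53 ≈ 231.6°.
Illuminated fraction = (1 − cos 231.6°)/2 = (1 − (-0.621))/2 ≈ 0.810, so 81%.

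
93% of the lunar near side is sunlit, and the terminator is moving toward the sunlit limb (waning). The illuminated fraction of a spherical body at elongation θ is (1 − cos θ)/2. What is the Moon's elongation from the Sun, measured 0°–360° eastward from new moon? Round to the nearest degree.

211°

cos θ = 1 − 2f = -0.860, giving a principal value of 149.3°.
Waning ⇒ past full, so θ = 360° − 149.3° = 210.7°.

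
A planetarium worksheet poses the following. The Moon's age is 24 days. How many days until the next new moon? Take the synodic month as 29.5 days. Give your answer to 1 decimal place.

One full lunation from the last new moon is 29.5 d; remaining = 29.5 − 24 = 5.500 d.

5.5 days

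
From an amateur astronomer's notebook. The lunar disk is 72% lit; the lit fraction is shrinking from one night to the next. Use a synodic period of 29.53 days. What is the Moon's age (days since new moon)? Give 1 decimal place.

20.0 days

Invert f = (1 − cos θ)/2 to get cos θ = 1 − 2(0.72) = -0.440, hence θ₀ = arccos -0.440 = 116.1°.
Waning ⇒ past full, so θ = 360° − 116.1° = 243.9°.
That fraction of the synodic month is 243.9/360 × 29.53 d ≈ 20.01 d.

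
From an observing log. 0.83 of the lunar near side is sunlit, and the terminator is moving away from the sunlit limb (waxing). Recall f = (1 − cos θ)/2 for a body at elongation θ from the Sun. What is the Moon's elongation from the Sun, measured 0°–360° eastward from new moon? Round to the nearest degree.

From f = (1 − cos θ)/2: cos θ = 1 − 2×0.83 = -0.660; arccos → 131.3°.
Waxing ⇒ before full, so θ = 131.3°.

131°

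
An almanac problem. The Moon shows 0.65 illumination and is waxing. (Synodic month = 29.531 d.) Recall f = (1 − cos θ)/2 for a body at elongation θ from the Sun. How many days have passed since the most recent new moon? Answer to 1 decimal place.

8.8 days

From f = (1 − cos θ)/2: cos θ = 1 − 2×0.65 = -0.300; arccos → 107.5°.
Before full moon the principal value applies: θ = 107.5°.
Age = 29.531 × 107.5°/360° ≈ 8.81 days.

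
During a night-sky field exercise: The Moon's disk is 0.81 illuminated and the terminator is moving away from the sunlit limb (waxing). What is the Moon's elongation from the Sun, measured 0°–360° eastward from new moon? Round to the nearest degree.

From f = (1 − cos θ)/2: cos θ = 1 − 2×0.81 = -0.620; arccos → 128.3°.
Before full moon the principal value applies: θ = 128.3°.

128°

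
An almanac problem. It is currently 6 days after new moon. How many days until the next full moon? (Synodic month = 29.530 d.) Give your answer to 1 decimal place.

Full moon is 0.5 of the way through the cycle: age 0.5 × 29.530 = 14.765 d.
So 8.765 days remain (14.765 − 6).

8.8 days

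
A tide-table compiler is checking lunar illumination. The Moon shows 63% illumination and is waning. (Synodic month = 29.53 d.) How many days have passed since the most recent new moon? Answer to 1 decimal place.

20.9 days

Invert f = (1 − cos θ)/2 to get cos θ = 1 − 2(0.63) = -0.260, hence θ₀ = arccos -0.260 = 105.1°.
A waning Moon lies in 180°–360°, so θ = 360° − 105.1° = 254.9°.
At 360°/29.53 d per day, 254.9° corresponds to 20.91 days.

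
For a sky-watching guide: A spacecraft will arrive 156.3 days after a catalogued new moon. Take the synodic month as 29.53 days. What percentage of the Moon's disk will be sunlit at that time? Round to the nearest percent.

63%

Reduce mod P: 156.3 − 5×29.53 = 8.65 d into the current lunation.
The Moon has covered 8.65/29.53 of its cycle, so θ ≈ 360° × 8.65/29.53 = 105.5°.
cos 105.5° = (-0.266), so f = (1 − (-0.266))/2 = 0.633, so 63%.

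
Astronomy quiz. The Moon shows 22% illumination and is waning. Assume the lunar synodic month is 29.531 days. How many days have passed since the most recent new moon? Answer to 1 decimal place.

cos θ = 1 − 2f = 0.560, giving a principal value of 55.9°.
A waning Moon lies in 180°–360°, so θ = 360° − 55.9° = 304.1°.
At 360°/29.531 d per day, 304.1° corresponds to 24.94 days.

24.9 days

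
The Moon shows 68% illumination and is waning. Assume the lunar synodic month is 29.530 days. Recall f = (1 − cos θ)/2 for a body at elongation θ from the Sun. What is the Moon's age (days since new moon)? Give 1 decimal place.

Invert f = (1 − cos θ)/2 to get cos θ = 1 − 2(0.68) = -0.360, hence θ₀ = arccos -0.360 = 111.1°.
Since the Moon is past full (waning), take the reflex angle: θ = 360° − 111.1° = 248.9°.
At 360°/29.530 d per day, 248.9° corresponds to 20.42 days.

20.4 days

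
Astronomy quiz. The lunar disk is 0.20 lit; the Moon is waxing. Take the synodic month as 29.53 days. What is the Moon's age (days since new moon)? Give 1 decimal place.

From f = (1 − cos θ)/2: cos θ = 1 − 2×0.20 = 0.600; arccos → 53.1°.
The Moon is waxing (0°–180°), so θ = 53.1° directly.
At 360°/29.53 d per day, 53.1° corresponds to 4.36 days.

4.4 days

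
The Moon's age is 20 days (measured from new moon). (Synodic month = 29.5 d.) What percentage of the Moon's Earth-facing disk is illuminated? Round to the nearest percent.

Phase angle: θ = 360°·(20 d)/(29.5 d) = 244.1°.
With cos θ = (-0.437), the lit fraction is (1 − (-0.437))/2 ≈ 0.719, so 72%.

72%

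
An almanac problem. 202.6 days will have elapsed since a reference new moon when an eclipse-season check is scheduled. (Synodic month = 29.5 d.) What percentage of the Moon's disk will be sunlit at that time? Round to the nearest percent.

16%

Reduce mod P: 202.6 − 6×29.5 = 25.60 d into the current lunation.
Phase angle: θ = 360°·(25.60 d)/(29.5 d) = 312.4°.
With cos θ = 0.674, the lit fraction is (1 − 0.674)/2 ≈ 0.163, so 16%.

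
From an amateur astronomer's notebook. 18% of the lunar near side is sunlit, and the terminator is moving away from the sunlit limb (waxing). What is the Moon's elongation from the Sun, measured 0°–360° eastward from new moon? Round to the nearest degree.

cos θ = 1 − 2f = 0.640, giving a principal value of 50.2°.
The Moon is waxing (0°–180°), so θ = 50.2° directly.

50°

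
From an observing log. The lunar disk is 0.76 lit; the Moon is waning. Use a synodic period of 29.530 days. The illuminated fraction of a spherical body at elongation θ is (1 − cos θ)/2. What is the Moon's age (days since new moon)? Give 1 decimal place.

Invert f = (1 − cos θ)/2 to get cos θ = 1 − 2(0.76) = -0.520, hence θ₀ = arccos -0.520 = 121.3°.
A waning Moon lies in 180°–360°, so θ = 360° − 121.3° = 238.7°.
That fraction of the synodic month is 238.7/360 × 29.530 d ≈ 19.58 d.

19.6 days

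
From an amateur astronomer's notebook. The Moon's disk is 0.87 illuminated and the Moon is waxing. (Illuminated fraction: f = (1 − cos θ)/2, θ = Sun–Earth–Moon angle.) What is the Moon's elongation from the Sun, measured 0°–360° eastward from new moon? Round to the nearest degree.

138°

From f = (1 − cos θ)/2: cos θ = 1 − 2×0.87 = -0.740; arccos → 137.7°.
Waxing ⇒ before full, so θ = 137.7°.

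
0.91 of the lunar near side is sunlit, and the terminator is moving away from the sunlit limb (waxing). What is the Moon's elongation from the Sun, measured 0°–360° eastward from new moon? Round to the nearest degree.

145°

Invert f = (1 − cos θ)/2 to get cos θ = 1 − 2(0.91) = -0.820, hence θ₀ = arccos -0.820 = 145.1°.
Before full moon the principal value applies: θ = 145.1°.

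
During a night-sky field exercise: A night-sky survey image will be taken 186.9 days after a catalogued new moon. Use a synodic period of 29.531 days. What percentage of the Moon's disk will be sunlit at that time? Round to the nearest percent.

186.9 d spans 6 complete synodic months (6 × 29.531 = 177.19 d) plus 9.71 d.
Elongation θ = 360° × 9.71/29.531 ≈ 118.4°.
With cos θ = (-0.476), the lit fraction is (1 − (-0.476))/2 ≈ 0.738, so 74%.

74%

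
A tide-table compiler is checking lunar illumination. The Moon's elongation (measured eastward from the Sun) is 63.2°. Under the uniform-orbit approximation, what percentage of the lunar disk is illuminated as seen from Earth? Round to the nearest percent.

27%

f = (1 − cos 63.2°)/2 = (1 − 0.451)/2 ≈ 0.275, i.e. 27%.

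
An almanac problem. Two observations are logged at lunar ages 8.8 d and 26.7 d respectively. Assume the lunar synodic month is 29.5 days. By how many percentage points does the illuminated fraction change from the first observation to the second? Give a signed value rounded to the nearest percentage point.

θ₁ = 360° × 8.8/29.5 = 107.4°, f₁ = (1 − cos θ₁)/2 = 0.649.
θ₂ = 360° × 26.7/29.5 = 325.8°, f₂ = (1 − cos θ₂)/2 = 0.086.
Change = f₂ − f₁ = -0.563 → -56 percentage points.

-56 percentage points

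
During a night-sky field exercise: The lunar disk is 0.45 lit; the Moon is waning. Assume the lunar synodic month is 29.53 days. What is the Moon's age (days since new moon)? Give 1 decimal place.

cos θ = 1 − 2f = 0.100, giving a principal value of 84.3°.
Since the Moon is past full (waning), take the reflex angle: θ = 360° − 84.3° = 275.7°.
That fraction of the synodic month is 275.7/360 × 29.53 d ≈ 22.62 d.

22.6 days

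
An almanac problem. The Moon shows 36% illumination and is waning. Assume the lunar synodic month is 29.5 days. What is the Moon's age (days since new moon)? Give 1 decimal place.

Invert f = (1 − cos θ)/2 to get cos θ = 1 − 2(0.36) = 0.280, hence θ₀ = arccos 0.280 = 73.7°.
Since the Moon is past full (waning), take the reflex angle: θ = 360° − 73.7° = 286.3°.
That fraction of the synodic month is 286.3/360 × 29.5 d ≈ 23.46 d.

23.5 days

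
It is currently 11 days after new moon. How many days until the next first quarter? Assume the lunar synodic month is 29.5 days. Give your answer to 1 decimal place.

First quarter is 0.25 of the way through the cycle: age 0.25 × 29.5 = 7.375 d.
This lunation's first quarter (7.375 d) has passed, so add one period: 36.875 − 11 = 25.875 days.

25.9 days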